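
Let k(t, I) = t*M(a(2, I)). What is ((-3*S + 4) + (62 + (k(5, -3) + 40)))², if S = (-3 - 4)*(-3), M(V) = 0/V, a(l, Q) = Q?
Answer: 1849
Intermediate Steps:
M(V) = 0
S = 21 (S = -7*(-3) = 21)
k(t, I) = 0 (k(t, I) = t*0 = 0)
((-3*S + 4) + (62 + (k(5, -3) + 40)))² = ((-3*21 + 4) + (62 + (0 + 40)))² = ((-63 + 4) + (62 + 40))² = (-59 + 102)² = 43² = 1849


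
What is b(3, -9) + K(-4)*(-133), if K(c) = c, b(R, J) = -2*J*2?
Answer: 568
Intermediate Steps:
b(R, J) = -4*J
b(3, -9) + K(-4)*(-133) = -4*(-9) - 4*(-133) = 36 + 532 = 568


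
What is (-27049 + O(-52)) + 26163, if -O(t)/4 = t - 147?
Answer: -90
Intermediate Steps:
O(t) = 588 - 4*t (O(t) = -4*(t - 147) = -4*(-147 + t) = 588 - 4*t)
(-27049 + O(-52)) + 26163 = (-27049 + (588 - 4*(-52))) + 26163 = (-27049 + (588 + 208)) + 26163 = (-27049 + 796) + 26163 = -26253 + 26163 = -90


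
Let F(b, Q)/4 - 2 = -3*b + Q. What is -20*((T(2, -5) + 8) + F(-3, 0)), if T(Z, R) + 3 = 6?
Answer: -1100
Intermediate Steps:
T(Z, R) = 3 (T(Z, R) = -3 + 6 = 3)
F(b, Q) = 8 - 12*b + 4*Q (F(b, Q) = 8 + 4*(-3*b + Q) = 8 + 4*(Q - 3*b) = 8 + (-12*b + 4*Q) = 8 - 12*b + 4*Q)
-20*((T(2, -5) + 8) + F(-3, 0)) = -20*((3 + 8) + (8 - 12*(-3) + 4*0)) = -20*(11 + (8 + 36 + 0)) = -20*(11 + 44) = -20*55 = -1100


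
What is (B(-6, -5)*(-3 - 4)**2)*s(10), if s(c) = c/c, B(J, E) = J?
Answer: -294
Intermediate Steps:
s(c) = 1
(B(-6, -5)*(-3 - 4)**2)*s(10) = -6*(-3 - 4)**2*1 = -6*(-7)**2*1 = -6*49*1 = -294*1 = -294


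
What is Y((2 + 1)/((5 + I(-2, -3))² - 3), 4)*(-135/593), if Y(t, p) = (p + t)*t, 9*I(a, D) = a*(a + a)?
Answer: -344682135/3904523108 ≈ -0.088278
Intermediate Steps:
I(a, D) = 2*a²/9 (I(a, D) = (a*(a + a))/9 = (a*(2*a))/9 = (2*a²)/9 = 2*a²/9)
Y(t, p) = t*(p + t)
Y((2 + 1)/((5 + I(-2, -3))² - 3), 4)*(-135/593) = (((2 + 1)/((5 + (2/9)*(-2)²)² - 3))*(4 + (2 + 1)/((5 + (2/9)*(-2)²)² - 3)))*(-135/593) = ((3/((5 + (2/9)*4)² - 3))*(4 + 3/((5 + (2/9)*4)² - 3)))*(-135*1/593) = ((3/((5 + 8/9)² - 3))*(4 + 3/((5 + 8/9)² - 3)))*(-135/593) = ((3/((53/9)² - 3))*(4 + 3/((53/9)² - 3)))*(-135/593) = ((3/(2809/81 - 3))*(4 + 3/(2809/81 - 3)))*(-135/593) = ((3/(2566/81))*(4 + 3/(2566/81)))*(-135/593) = ((3*(81/2566))*(4 + 3*(81/2566)))*(-135/593) = (243*(4 + 243/2566)/2566)*(-135/593) = ((243/2566)*(10507/2566))*(-135/593) = (2553201/6584356)*(-135/593) = -344682135/3904523108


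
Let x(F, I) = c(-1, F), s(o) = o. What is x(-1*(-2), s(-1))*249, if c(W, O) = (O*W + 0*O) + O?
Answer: 0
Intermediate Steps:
c(W, O) = O + O*W (c(W, O) = (O*W + 0) + O = O*W + O = O + O*W)
x(F, I) = 0 (x(F, I) = F*(1 - 1) = F*0 = 0)
x(-1*(-2), s(-1))*249 = 0*249 = 0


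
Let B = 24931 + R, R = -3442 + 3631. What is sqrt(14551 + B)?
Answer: sqrt(39671) ≈ 199.18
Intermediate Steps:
R = 189
B = 25120 (B = 24931 + 189 = 25120)
sqrt(14551 + B) = sqrt(14551 + 25120) = sqrt(39671)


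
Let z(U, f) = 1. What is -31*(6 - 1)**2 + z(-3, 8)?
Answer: -774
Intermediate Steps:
-31*(6 - 1)**2 + z(-3, 8) = -31*(6 - 1)**2 + 1 = -31*5**2 + 1 = -31*25 + 1 = -775 + 1 = -774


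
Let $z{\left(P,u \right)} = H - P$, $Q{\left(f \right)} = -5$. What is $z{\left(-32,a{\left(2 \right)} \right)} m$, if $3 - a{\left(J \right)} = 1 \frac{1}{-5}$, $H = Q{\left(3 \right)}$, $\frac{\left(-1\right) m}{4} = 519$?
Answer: $-56052$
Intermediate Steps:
$m = -2076$ ($m = \left(-4\right) 519 = -2076$)
$H = -5$
$a{\left(J \right)} = \frac{16}{5}$ ($a{\left(J \right)} = 3 - 1 \frac{1}{-5} = 3 - 1 \left(- \frac{1}{5}\right) = 3 - - \frac{1}{5} = 3 + \frac{1}{5} = \frac{16}{5}$)
$z{\left(P,u \right)} = -5 - P$
$z{\left(-32,a{\left(2 \right)} \right)} m = \left(-5 - -32\right) \left(-2076\right) = \left(-5 + 32\right) \left(-2076\right) = 27 \left(-2076\right) = -56052$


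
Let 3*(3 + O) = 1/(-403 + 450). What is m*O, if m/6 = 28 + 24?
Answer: -43888/47 ≈ -933.79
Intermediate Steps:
m = 312 (m = 6*(28 + 24) = 6*52 = 312)
O = -422/141 (O = -3 + 1/(3*(-403 + 450)) = -3 + (⅓)/47 = -3 + (⅓)*(1/47) = -3 + 1/141 = -422/141 ≈ -2.9929)
m*O = 312*(-422/141) = -43888/47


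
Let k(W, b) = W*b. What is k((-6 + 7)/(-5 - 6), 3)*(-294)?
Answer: 882/11 ≈ 80.182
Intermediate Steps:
k((-6 + 7)/(-5 - 6), 3)*(-294) = (((-6 + 7)/(-5 - 6))*3)*(-294) = ((1/(-11))*3)*(-294) = ((1*(-1/11))*3)*(-294) = -1/11*3*(-294) = -3/11*(-294) = 882/11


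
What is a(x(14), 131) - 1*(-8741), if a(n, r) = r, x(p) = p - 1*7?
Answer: 8872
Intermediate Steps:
x(p) = -7 + p (x(p) = p - 7 = -7 + p)
a(x(14), 131) - 1*(-8741) = 131 - 1*(-8741) = 131 + 8741 = 8872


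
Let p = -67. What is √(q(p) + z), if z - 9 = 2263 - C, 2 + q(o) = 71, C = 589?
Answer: 2*√438 ≈ 41.857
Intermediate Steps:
q(o) = 69 (q(o) = -2 + 71 = 69)
z = 1683 (z = 9 + (2263 - 1*589) = 9 + (2263 - 589) = 9 + 1674 = 1683)
√(q(p) + z) = √(69 + 1683) = √1752 = 2*√438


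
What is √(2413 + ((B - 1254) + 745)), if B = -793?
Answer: √1111 ≈ 33.332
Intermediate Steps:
√(2413 + ((B - 1254) + 745)) = √(2413 + ((-793 - 1254) + 745)) = √(2413 + (-2047 + 745)) = √(2413 - 1302) = √1111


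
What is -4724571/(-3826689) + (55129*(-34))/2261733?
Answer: 1171008617863/2884982930679 ≈ 0.40590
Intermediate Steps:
-4724571/(-3826689) + (55129*(-34))/2261733 = -4724571*(-1/3826689) - 1874386*1/2261733 = 1574857/1275563 - 1874386/2261733 = 1171008617863/2884982930679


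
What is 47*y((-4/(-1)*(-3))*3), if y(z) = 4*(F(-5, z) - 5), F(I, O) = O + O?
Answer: -14476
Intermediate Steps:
F(I, O) = 2*O
y(z) = -20 + 8*z (y(z) = 4*(2*z - 5) = 4*(-5 + 2*z) = -20 + 8*z)
47*y((-4/(-1)*(-3))*3) = 47*(-20 + 8*((-4/(-1)*(-3))*3)) = 47*(-20 + 8*((-4*(-1)*(-3))*3)) = 47*(-20 + 8*((4*(-3))*3)) = 47*(-20 + 8*(-12*3)) = 47*(-20 + 8*(-36)) = 47*(-20 - 288) = 47*(-308) = -14476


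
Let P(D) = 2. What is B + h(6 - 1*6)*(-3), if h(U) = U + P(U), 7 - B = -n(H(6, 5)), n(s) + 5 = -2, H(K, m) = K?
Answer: -6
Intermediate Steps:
n(s) = -7 (n(s) = -5 - 2 = -7)
B = 0 (B = 7 - (-1)*(-7) = 7 - 1*7 = 7 - 7 = 0)
h(U) = 2 + U (h(U) = U + 2 = 2 + U)
B + h(6 - 1*6)*(-3) = 0 + (2 + (6 - 1*6))*(-3) = 0 + (2 + (6 - 6))*(-3) = 0 + (2 + 0)*(-3) = 0 + 2*(-3) = 0 - 6 = -6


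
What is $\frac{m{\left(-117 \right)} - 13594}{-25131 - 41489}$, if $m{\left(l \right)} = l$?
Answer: $\frac{13711}{66620} \approx 0.20581$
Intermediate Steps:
$\frac{m{\left(-117 \right)} - 13594}{-25131 - 41489} = \frac{-117 - 13594}{-25131 - 41489} = \frac{-117 - 13594}{-66620} = \left(-117 - 13594\right) \left(- \frac{1}{66620}\right) = \left(-13711\right) \left(- \frac{1}{66620}\right) = \frac{13711}{66620}$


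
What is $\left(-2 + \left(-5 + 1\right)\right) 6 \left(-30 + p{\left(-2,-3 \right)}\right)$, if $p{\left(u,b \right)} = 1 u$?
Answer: $1152$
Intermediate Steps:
$p{\left(u,b \right)} = u$
$\left(-2 + \left(-5 + 1\right)\right) 6 \left(-30 + p{\left(-2,-3 \right)}\right) = \left(-2 + \left(-5 + 1\right)\right) 6 \left(-30 - 2\right) = \left(-2 - 4\right) 6 \left(-32\right) = \left(-6\right) 6 \left(-32\right) = \left(-36\right) \left(-32\right) = 1152$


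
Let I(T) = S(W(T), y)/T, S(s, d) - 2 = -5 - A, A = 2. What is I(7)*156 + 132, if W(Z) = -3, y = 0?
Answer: 144/7 ≈ 20.571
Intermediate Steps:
S(s, d) = -5 (S(s, d) = 2 + (-5 - 1*2) = 2 + (-5 - 2) = 2 - 7 = -5)
I(T) = -5/T
I(7)*156 + 132 = -5/7*156 + 132 = -780/7 + 132 = 144/7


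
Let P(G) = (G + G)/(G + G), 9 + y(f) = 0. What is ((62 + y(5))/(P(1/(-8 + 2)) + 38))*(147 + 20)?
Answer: 8851/39 ≈ 226.95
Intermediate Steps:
y(f) = -9 (y(f) = -9 + 0 = -9)
P(G) = 1 (P(G) = (2*G)/((2*G)) = (2*G)*(1/(2*G)) = 1)
((62 + y(5))/(P(1/(-8 + 2)) + 38))*(147 + 20) = ((62 - 9)/(1 + 38))*(147 + 20) = (53/39)*167 = 8851/39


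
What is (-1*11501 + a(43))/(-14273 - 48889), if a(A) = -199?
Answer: 650/3509 ≈ 0.18524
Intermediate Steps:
(-1*11501 + a(43))/(-14273 - 48889) = (-1*11501 - 199)/(-14273 - 48889) = (-11501 - 199)/(-63162) = -11700*(-1/63162) = 650/3509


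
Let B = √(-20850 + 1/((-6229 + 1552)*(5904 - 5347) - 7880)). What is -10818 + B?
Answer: -10818 + I*√142355605847549819/2612969 ≈ -10818.0 + 144.4*I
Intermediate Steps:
B = I*√142355605847549819/2612969 (B = √(-20850 + 1/(-4677*557 - 7880)) = √(-20850 + 1/(-2605089 - 7880)) = √(-20850 + 1/(-2612969)) = √(-20850 - 1/2612969) = √(-54480403651/2612969) = I*√142355605847549819/2612969 ≈ 144.4*I)
-10818 + B = -10818 + I*√142355605847549819/2612969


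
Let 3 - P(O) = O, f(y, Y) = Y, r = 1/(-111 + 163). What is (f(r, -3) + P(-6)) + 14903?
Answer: 14909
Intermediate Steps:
r = 1/52 ≈ 0.019231
P(O) = 3 - O
(f(r, -3) + P(-6)) + 14903 = (-3 + (3 - 1*(-6))) + 14903 = (-3 + (3 + 6)) + 14903 = (-3 + 9) + 14903 = 6 + 14903 = 14909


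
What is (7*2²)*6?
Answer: 168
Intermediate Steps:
(7*2²)*6 = (7*4)*6 = 28*6 = 168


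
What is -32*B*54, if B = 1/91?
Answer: -1728/91 ≈ -18.989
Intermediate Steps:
B = 1/91 ≈ 0.010989
-32*B*54 = -32*1/91*54 = -32/91*54 = -1728/91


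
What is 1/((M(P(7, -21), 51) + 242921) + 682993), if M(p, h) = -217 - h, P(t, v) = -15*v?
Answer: 1/925646 ≈ 1.0803e-6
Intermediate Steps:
1/((M(P(7, -21), 51) + 242921) + 682993) = 1/(((-217 - 1*51) + 242921) + 682993) = 1/(((-217 - 51) + 242921) + 682993) = 1/((-268 + 242921) + 682993) = 1/(242653 + 682993) = 1/925646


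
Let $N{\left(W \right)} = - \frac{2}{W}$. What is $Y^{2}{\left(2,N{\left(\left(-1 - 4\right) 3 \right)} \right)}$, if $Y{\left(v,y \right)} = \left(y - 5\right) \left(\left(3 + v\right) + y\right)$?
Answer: $\frac{31595641}{50625} \approx 624.11$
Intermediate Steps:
$Y{\left(v,y \right)} = \left(-5 + y\right) \left(3 + v + y\right)$
$Y^{2}{\left(2,N{\left(\left(-1 - 4\right) 3 \right)} \right)} = \left(-15 + \left(- \frac{2}{\left(-1 - 4\right) 3}\right)^{2} - 10 - 2 \left(- \frac{2}{\left(-1 - 4\right) 3}\right) + 2 \left(- \frac{2}{\left(-1 - 4\right) 3}\right)\right)^{2} = \left(-15 + \left(- \frac{2}{\left(-5\right) 3}\right)^{2} - 10 - 2 \left(- \frac{2}{\left(-5\right) 3}\right) + 2 \left(- \frac{2}{\left(-5\right) 3}\right)\right)^{2} = \left(-15 + \left(- \frac{2}{-15}\right)^{2} - 10 - 2 \left(- \frac{2}{-15}\right) + 2 \left(- \frac{2}{-15}\right)\right)^{2} = \left(-15 + \left(\left(-2\right) \left(- \frac{1}{15}\right)\right)^{2} - 10 - 2 \left(\left(-2\right) \left(- \frac{1}{15}\right)\right) + 2 \left(\left(-2\right) \left(- \frac{1}{15}\right)\right)\right)^{2} = \left(-15 + \left(\frac{2}{15}\right)^{2} - 10 - \frac{4}{15} + 2 \cdot \frac{2}{15}\right)^{2} = \left(-15 + \frac{4}{225} - 10 - \frac{4}{15} + \frac{4}{15}\right)^{2} = \left(- \frac{5621}{225}\right)^{2} = \frac{31595641}{50625}$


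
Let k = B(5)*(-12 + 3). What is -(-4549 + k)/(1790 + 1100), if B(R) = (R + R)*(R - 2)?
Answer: 4819/2890 ≈ 1.6675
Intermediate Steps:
B(R) = 2*R*(-2 + R) (B(R) = (2*R)*(-2 + R) = 2*R*(-2 + R))
k = -270 (k = (2*5*(-2 + 5))*(-12 + 3) = (2*5*3)*(-9) = 30*(-9) = -270)
-(-4549 + k)/(1790 + 1100) = -(-4549 - 270)/(1790 + 1100) = -(-4819)/2890 = -1*(-4819/2890) = 4819/2890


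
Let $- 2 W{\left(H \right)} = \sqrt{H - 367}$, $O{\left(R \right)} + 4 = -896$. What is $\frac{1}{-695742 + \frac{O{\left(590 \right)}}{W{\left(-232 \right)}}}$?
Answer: $- \frac{69458243}{48325017441306} + \frac{50 i \sqrt{599}}{8054169573551} \approx -1.4373 \cdot 10^{-6} + 1.5194 \cdot 10^{-10} i$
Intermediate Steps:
$O{\left(R \right)} = -900$ ($O{\left(R \right)} = -4 - 896 = -900$)
$W{\left(H \right)} = - \frac{\sqrt{-367 + H}}{2}$ ($W{\left(H \right)} = - \frac{\sqrt{H - 367}}{2} = - \frac{\sqrt{-367 + H}}{2}$)
$\frac{1}{-695742 + \frac{O{\left(590 \right)}}{W{\left(-232 \right)}}} = \frac{1}{-695742 - \frac{900}{\left(- \frac{1}{2}\right) \sqrt{-367 - 232}}} = \frac{1}{-695742 - \frac{900}{\left(- \frac{1}{2}\right) \sqrt{-599}}} = \frac{1}{-695742 - \frac{900}{\left(- \frac{1}{2}\right) i \sqrt{599}}} = \frac{1}{-695742 - 900 \frac{2 i \sqrt{599}}{599}} = \frac{1}{-695742 - \frac{1800 i \sqrt{599}}{599}}$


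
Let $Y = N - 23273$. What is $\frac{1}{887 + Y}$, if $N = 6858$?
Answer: $- \frac{1}{15528} \approx -6.44 \cdot 10^{-5}$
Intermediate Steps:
$Y = -16415$ ($Y = 6858 - 23273 = -16415$)
$\frac{1}{887 + Y} = \frac{1}{887 - 16415} = \frac{1}{-15528} = - \frac{1}{15528}$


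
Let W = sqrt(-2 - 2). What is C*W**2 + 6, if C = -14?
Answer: 62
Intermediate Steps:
W = 2*I (W = sqrt(-4) = 2*I ≈ 2.0*I)
C*W**2 + 6 = -14*(2*I)**2 + 6 = -14*(-4) + 6 = 56 + 6 = 62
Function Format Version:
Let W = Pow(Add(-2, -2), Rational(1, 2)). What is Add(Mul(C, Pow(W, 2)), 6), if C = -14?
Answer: 62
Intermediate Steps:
W = Mul(2, I) (W = Pow(-4, Rational(1, 2)) = Mul(2, I) ≈ Mul(2.0000, I))
Add(Mul(C, Pow(W, 2)), 6) = Add(Mul(-14, Pow(Mul(2, I), 2)), 6) = Add(Mul(-14, -4), 6) = Add(56, 6) = 62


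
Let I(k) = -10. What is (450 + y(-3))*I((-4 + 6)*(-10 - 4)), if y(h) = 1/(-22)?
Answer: -49495/11 ≈ -4499.5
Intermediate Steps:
y(h) = -1/22
(450 + y(-3))*I((-4 + 6)*(-10 - 4)) = (450 - 1/22)*(-10) = (9899/22)*(-10) = -49495/11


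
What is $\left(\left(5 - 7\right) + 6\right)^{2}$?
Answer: $16$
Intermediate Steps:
$\left(\left(5 - 7\right) + 6\right)^{2} = \left(-2 + 6\right)^{2} = 4^{2} = 16$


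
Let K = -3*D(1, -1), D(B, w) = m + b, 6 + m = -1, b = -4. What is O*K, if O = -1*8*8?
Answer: -2112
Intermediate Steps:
m = -7 (m = -6 - 1 = -7)
O = -64 (O = -8*8 = -64)
D(B, w) = -11 (D(B, w) = -7 - 4 = -11)
K = 33 (K = -3*(-11) = 33)
O*K = -64*33 = -2112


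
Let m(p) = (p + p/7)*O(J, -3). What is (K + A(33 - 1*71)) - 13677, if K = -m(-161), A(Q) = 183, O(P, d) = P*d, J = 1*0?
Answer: -13494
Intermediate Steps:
J = 0
m(p) = 0 (m(p) = (p + p/7)*(0*(-3)) = (p + p*(1/7))*0 = (p + p/7)*0 = (8*p/7)*0 = 0)
K = 0 (K = -1*0 = 0)
(K + A(33 - 1*71)) - 13677 = (0 + 183) - 13677 = 183 - 13677 = -13494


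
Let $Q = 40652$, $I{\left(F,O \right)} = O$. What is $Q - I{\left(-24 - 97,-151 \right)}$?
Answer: $40803$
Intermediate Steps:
$Q - I{\left(-24 - 97,-151 \right)} = 40652 - -151 = 40652 + 151 = 40803$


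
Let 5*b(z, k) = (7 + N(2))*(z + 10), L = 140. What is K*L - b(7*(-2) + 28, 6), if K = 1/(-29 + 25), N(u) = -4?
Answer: -247/5 ≈ -49.400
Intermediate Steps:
K = -1/4 (K = 1/(-4) = -1/4 ≈ -0.25000)
b(z, k) = 6 + 3*z/5 (b(z, k) = ((7 - 4)*(z + 10))/5 = (3*(10 + z))/5 = (30 + 3*z)/5 = 6 + 3*z/5)
K*L - b(7*(-2) + 28, 6) = -1/4*140 - (6 + 3*(7*(-2) + 28)/5) = -35 - (6 + 3*(-14 + 28)/5) = -35 - (6 + (3/5)*14) = -35 - (6 + 42/5) = -35 - 1*72/5 = -35 - 72/5 = -247/5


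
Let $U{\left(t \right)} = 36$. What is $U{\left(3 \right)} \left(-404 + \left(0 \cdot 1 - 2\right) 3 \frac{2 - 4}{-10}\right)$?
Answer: $- \frac{72936}{5} \approx -14587.0$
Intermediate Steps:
$U{\left(3 \right)} \left(-404 + \left(0 \cdot 1 - 2\right) 3 \frac{2 - 4}{-10}\right) = 36 \left(-404 + \left(0 \cdot 1 - 2\right) 3 \frac{2 - 4}{-10}\right) = 36 \left(-404 + \left(0 - 2\right) 3 \left(2 - 4\right) \left(- \frac{1}{10}\right)\right) = 36 \left(-404 + \left(-2\right) 3 \left(\left(-2\right) \left(- \frac{1}{10}\right)\right)\right) = 36 \left(-404 - \frac{6}{5}\right) = 36 \left(- \frac{2026}{5}\right) = - \frac{72936}{5}$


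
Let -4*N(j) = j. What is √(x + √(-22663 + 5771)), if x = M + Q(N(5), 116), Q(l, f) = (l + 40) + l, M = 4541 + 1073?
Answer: √(22606 + 8*I*√4223)/2 ≈ 75.181 + 0.86437*I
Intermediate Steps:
N(j) = -j/4
M = 5614
Q(l, f) = 40 + 2*l (Q(l, f) = (40 + l) + l = 40 + 2*l)
x = 11303/2 (x = 5614 + (40 + 2*(-¼*5)) = 5614 + (40 + 2*(-5/4)) = 5614 + (40 - 5/2) = 5614 + 75/2 = 11303/2 ≈ 5651.5)
√(x + √(-22663 + 5771)) = √(11303/2 + √(-22663 + 5771)) = √(11303/2 + √(-16892)) = √(11303/2 + 2*I*√4223)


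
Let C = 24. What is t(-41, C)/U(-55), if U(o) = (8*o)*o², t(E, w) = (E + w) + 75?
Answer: -29/665500 ≈ -4.3576e-5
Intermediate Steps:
t(E, w) = 75 + E + w
U(o) = 8*o³
t(-41, C)/U(-55) = (75 - 41 + 24)/((8*(-55)³)) = 58/((8*(-166375))) = 58/(-1331000) = 58*(-1/1331000) = -29/665500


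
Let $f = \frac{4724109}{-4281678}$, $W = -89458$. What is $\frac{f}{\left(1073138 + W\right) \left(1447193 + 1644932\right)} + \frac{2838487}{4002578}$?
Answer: $\frac{2053710821081869930442611}{2895957512163498865760000} \approx 0.70916$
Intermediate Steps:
$f = - \frac{524901}{475742}$ ($f = 4724109 \left(- \frac{1}{4281678}\right) = - \frac{524901}{475742} \approx -1.1033$)
$\frac{f}{\left(1073138 + W\right) \left(1447193 + 1644932\right)} + \frac{2838487}{4002578} = - \frac{524901}{475742 \left(1073138 - 89458\right) \left(1447193 + 1644932\right)} + \frac{2838487}{4002578} = - \frac{524901}{475742 \cdot 983680 \cdot 3092125} + 2838487 \cdot \frac{1}{4002578} = - \frac{524901}{475742 \cdot 3041661520000} + \frac{2838487}{4002578} = \left(- \frac{524901}{475742}\right) \frac{1}{3041661520000} + \frac{2838487}{4002578} = - \frac{524901}{1447046134847840000} + \frac{2838487}{4002578} = \frac{2053710821081869930442611}{2895957512163498865760000}$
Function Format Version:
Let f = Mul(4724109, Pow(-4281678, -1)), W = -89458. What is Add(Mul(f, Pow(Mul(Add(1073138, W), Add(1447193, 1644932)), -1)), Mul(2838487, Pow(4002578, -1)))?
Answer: Rational(2053710821081869930442611, 2895957512163498865760000) ≈ 0.70916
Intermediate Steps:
f = Rational(-524901, 475742) (f = Mul(4724109, Rational(-1, 4281678)) = Rational(-524901, 475742) ≈ -1.1033)
Add(Mul(f, Pow(Mul(Add(1073138, W), Add(1447193, 1644932)), -1)), Mul(2838487, Pow(4002578, -1))) = Add(Mul(Rational(-524901, 475742), Pow(Mul(Add(1073138, -89458), Add(1447193, 1644932)), -1)), Mul(2838487, Pow(4002578, -1))) = Add(Mul(Rational(-524901, 475742), Pow(Mul(983680, 3092125), -1)), Mul(2838487, Rational(1, 4002578))) = Add(Mul(Rational(-524901, 475742), Pow(3041661520000, -1)), Rational(2838487, 4002578)) = Add(Mul(Rational(-524901, 475742), Rational(1, 3041661520000)), Rational(2838487, 4002578)) = Add(Rational(-524901, 1447046134847840000), Rational(2838487, 4002578)) = Rational(2053710821081869930442611, 2895957512163498865760000)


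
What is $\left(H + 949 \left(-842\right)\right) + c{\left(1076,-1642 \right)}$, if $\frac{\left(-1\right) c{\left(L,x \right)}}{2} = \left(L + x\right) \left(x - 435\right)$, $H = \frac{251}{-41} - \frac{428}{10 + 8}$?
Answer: $- \frac{1162442951}{369} \approx -3.1503 \cdot 10^{6}$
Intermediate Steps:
$H = - \frac{11033}{369}$ ($H = 251 \left(- \frac{1}{41}\right) - \frac{428}{18} = - \frac{251}{41} - \frac{214}{9} = - \frac{11033}{369} \approx -29.9$)
$c{\left(L,x \right)} = - 2 \left(-435 + x\right) \left(L + x\right)$ ($c{\left(L,x \right)} = - 2 \left(L + x\right) \left(x - 435\right) = - 2 \left(L + x\right) \left(-435 + x\right) = - 2 \left(-435 + x\right) \left(L + x\right)$)
$\left(H + 949 \left(-842\right)\right) + c{\left(1076,-1642 \right)} = \left(- \frac{11033}{369} + 949 \left(-842\right)\right) + \left(- 2 \left(-1642\right)^{2} + 870 \cdot 1076 + 870 \left(-1642\right) - 2152 \left(-1642\right)\right) = \left(- \frac{11033}{369} - 799058\right) + \left(\left(-2\right) 2696164 + 936120 - 1428540 + 3533584\right) = - \frac{294863435}{369} + \left(-5392328 + 936120 - 1428540 + 3533584\right) = - \frac{294863435}{369} - 2351164 = - \frac{1162442951}{369}$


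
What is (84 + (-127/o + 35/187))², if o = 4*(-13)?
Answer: 709612488225/94556176 ≈ 7504.7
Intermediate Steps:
o = -52
(84 + (-127/o + 35/187))² = (84 + (-127/(-52) + 35/187))² = (84 + (-127*(-1/52) + 35*(1/187)))² = (84 + (127/52 + 35/187))² = (84 + 25569/9724)² = (842385/9724)² = 709612488225/94556176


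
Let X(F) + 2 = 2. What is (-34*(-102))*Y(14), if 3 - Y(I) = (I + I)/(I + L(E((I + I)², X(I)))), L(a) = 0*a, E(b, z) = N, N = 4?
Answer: 3468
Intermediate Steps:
X(F) = 0 (X(F) = -2 + 2 = 0)
E(b, z) = 4
L(a) = 0
Y(I) = 1 (Y(I) = 3 - (I + I)/(I + 0) = 3 - 2*I/I = 3 - 1*2 = 3 - 2 = 1)
(-34*(-102))*Y(14) = -34*(-102)*1 = 3468*1 = 3468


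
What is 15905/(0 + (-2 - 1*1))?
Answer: -15905/3 ≈ -5301.7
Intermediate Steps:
15905/(0 + (-2 - 1*1)) = 15905/(0 + (-2 - 1)) = 15905/(0 - 3) = 15905/(-3) = -1/3*15905 = -15905/3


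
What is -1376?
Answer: -1376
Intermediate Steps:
-1376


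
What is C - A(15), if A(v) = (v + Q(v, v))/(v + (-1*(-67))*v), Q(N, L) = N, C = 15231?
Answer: 517853/34 ≈ 15231.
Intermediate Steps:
A(v) = 1/34 (A(v) = (v + v)/(v + (-1*(-67))*v) = (2*v)/(v + 67*v) = (2*v)/((68*v)) = (2*v)*(1/(68*v)) = 1/34)
C - A(15) = 15231 - 1*1/34 = 15231 - 1/34 = 517853/34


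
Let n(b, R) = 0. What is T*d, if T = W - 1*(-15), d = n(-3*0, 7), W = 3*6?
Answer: 0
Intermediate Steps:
W = 18
d = 0
T = 33 (T = 18 - 1*(-15) = 18 + 15 = 33)
T*d = 33*0 = 0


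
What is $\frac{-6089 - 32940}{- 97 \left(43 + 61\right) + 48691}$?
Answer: $- \frac{39029}{38603} \approx -1.011$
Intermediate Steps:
$\frac{-6089 - 32940}{- 97 \left(43 + 61\right) + 48691} = - \frac{39029}{\left(-97\right) 104 + 48691} = - \frac{39029}{-10088 + 48691} = - \frac{39029}{38603}$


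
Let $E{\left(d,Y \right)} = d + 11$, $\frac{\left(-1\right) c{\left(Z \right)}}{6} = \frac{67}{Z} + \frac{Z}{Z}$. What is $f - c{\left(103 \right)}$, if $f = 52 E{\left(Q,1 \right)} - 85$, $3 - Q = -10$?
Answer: $\frac{120809}{103} \approx 1172.9$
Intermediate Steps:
$c{\left(Z \right)} = -6 - \frac{402}{Z}$ ($c{\left(Z \right)} = - 6 \left(\frac{67}{Z} + \frac{Z}{Z}\right) = - 6 \left(\frac{67}{Z} + 1\right) = - 6 \left(1 + \frac{67}{Z}\right) = -6 - \frac{402}{Z}$)
$Q = 13$ ($Q = 3 - -10 = 3 + 10 = 13$)
$E{\left(d,Y \right)} = 11 + d$
$f = 1163$ ($f = 52 \left(11 + 13\right) - 85 = 52 \cdot 24 - 85 = 1248 - 85 = 1163$)
$f - c{\left(103 \right)} = 1163 - \left(-6 - \frac{402}{103}\right) = 1163 - - \frac{1020}{103} = 1163 + \frac{1020}{103} = \frac{120809}{103}$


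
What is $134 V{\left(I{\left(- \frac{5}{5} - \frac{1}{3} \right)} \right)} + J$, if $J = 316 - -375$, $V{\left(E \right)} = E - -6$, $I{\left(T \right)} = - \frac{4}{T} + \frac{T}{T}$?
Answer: $2031$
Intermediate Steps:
$I{\left(T \right)} = 1 - \frac{4}{T}$ ($I{\left(T \right)} = - \frac{4}{T} + 1 = 1 - \frac{4}{T}$)
$V{\left(E \right)} = 6 + E$ ($V{\left(E \right)} = E + 6 = 6 + E$)
$J = 691$ ($J = 316 + 375 = 691$)
$134 V{\left(I{\left(- \frac{5}{5} - \frac{1}{3} \right)} \right)} + J = 134 \left(6 + \frac{-4 - \left(\frac{1}{3} + 1\right)}{- \frac{5}{5} - \frac{1}{3}}\right) + 691 = 134 \left(6 + \frac{-4 - \frac{4}{3}}{\left(-5\right) \frac{1}{5} - \frac{1}{3}}\right) + 691 = 134 \left(6 + \frac{-4 - \frac{4}{3}}{-1 - \frac{1}{3}}\right) + 691 = 134 \left(6 + \frac{-4 - \frac{4}{3}}{- \frac{4}{3}}\right) + 691 = 134 \left(6 - -4\right) + 691 = 134 \left(6 + 4\right) + 691 = 134 \cdot 10 + 691 = 1340 + 691 = 2031$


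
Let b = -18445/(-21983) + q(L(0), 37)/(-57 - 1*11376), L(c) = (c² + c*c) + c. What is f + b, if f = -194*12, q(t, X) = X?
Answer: -15807837494/6792747 ≈ -2327.2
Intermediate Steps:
L(c) = c + 2*c² (L(c) = (c² + c²) + c = 2*c² + c = c + 2*c²)
f = -2328 (f = -1*2328 = -2328)
b = 5677522/6792747 (b = -18445/(-21983) + 37/(-57 - 1*11376) = -18445*(-1/21983) + 37/(-57 - 11376) = 18445/21983 + 37/(-11433) = 18445/21983 + 37*(-1/11433) = 18445/21983 - 1/309 = 5677522/6792747 ≈ 0.83582)
f + b = -2328 + 5677522/6792747 = -15807837494/6792747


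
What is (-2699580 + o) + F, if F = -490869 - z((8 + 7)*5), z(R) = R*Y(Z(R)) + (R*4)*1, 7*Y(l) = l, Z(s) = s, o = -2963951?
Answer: -43088525/7 ≈ -6.1555e+6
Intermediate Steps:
Y(l) = l/7
z(R) = 4*R + R²/7 (z(R) = R*(R/7) + (R*4)*1 = R²/7 + (4*R)*1 = R²/7 + 4*R = 4*R + R²/7)
F = -3443808/7 (F = -490869 - (8 + 7)*5*(28 + (8 + 7)*5)/7 = -490869 - 15*5*(28 + 15*5)/7 = -490869 - 75*(28 + 75)/7 = -490869 - 75*103/7 = -490869 - 1*7725/7 = -490869 - 7725/7 = -3443808/7 ≈ -4.9197e+5)
(-2699580 + o) + F = (-2699580 - 2963951) - 3443808/7 = -5663531 - 3443808/7 = -43088525/7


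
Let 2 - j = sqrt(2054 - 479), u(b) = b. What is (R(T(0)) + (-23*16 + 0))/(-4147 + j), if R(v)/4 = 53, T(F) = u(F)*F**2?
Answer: 64662/1717945 - 234*sqrt(7)/1717945 ≈ 0.037279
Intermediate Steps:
T(F) = F**3 (T(F) = F*F**2 = F**3)
j = 2 - 15*sqrt(7) (j = 2 - sqrt(2054 - 479) = 2 - sqrt(1575) = 2 - 15*sqrt(7) ≈ -37.686)
R(v) = 212 (R(v) = 4*53 = 212)
(R(T(0)) + (-23*16 + 0))/(-4147 + j) = (212 + (-23*16 + 0))/(-4147 + (2 - 15*sqrt(7))) = (212 + (-368 + 0))/(-4145 - 15*sqrt(7)) = (212 - 368)/(-4145 - 15*sqrt(7)) = -156/(-4145 - 15*sqrt(7))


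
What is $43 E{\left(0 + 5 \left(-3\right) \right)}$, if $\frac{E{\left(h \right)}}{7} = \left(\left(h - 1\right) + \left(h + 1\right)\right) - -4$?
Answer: $-7826$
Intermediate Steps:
$E{\left(h \right)} = 28 + 14 h$ ($E{\left(h \right)} = 7 \left(\left(\left(h - 1\right) + \left(h + 1\right)\right) - -4\right) = 7 \left(\left(\left(-1 + h\right) + \left(1 + h\right)\right) + 4\right) = 7 \left(2 h + 4\right) = 7 \left(4 + 2 h\right) = 28 + 14 h$)
$43 E{\left(0 + 5 \left(-3\right) \right)} = 43 \left(28 + 14 \left(0 + 5 \left(-3\right)\right)\right) = 43 \left(28 + 14 \left(0 - 15\right)\right) = 43 \left(28 + 14 \left(-15\right)\right) = 43 \left(28 - 210\right) = 43 \left(-182\right) = -7826$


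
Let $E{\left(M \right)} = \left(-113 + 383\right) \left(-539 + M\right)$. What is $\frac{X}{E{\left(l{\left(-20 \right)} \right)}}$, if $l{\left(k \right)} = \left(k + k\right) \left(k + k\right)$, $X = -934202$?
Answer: $- \frac{467101}{143235} \approx -3.2611$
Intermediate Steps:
$l{\left(k \right)} = 4 k^{2}$ ($l{\left(k \right)} = 2 k 2 k = 4 k^{2}$)
$E{\left(M \right)} = -145530 + 270 M$ ($E{\left(M \right)} = 270 \left(-539 + M\right) = -145530 + 270 M$)
$\frac{X}{E{\left(l{\left(-20 \right)} \right)}} = - \frac{934202}{-145530 + 270 \cdot 4 \left(-20\right)^{2}} = - \frac{934202}{-145530 + 270 \cdot 4 \cdot 400} = - \frac{934202}{-145530 + 270 \cdot 1600} = - \frac{934202}{-145530 + 432000} = - \frac{934202}{286470} = \left(-934202\right) \frac{1}{286470} = - \frac{467101}{143235}$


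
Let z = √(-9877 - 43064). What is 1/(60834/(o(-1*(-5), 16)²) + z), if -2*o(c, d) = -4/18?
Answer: 1642518/8093596158619 - I*√52941/24280788475857 ≈ 2.0294e-7 - 9.4762e-12*I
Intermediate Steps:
z = I*√52941 (z = √(-52941) = I*√52941 ≈ 230.09*I)
o(c, d) = ⅑ (o(c, d) = -(-2)/18 = -½*(-2/9) = ⅑)
1/(60834/(o(-1*(-5), 16)²) + z) = 1/(60834/((⅑)²) + I*√52941) = 1/(60834/(1/81) + I*√52941) = 1/(60834*81 + I*√52941) = 1/(4927554 + I*√52941)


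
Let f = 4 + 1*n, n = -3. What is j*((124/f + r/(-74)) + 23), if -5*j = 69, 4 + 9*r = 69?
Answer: -2250251/1110 ≈ -2027.3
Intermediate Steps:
f = 1 (f = 4 + 1*(-3) = 4 - 3 = 1)
r = 65/9 (r = -4/9 + (1/9)*69 = -4/9 + 23/3 = 65/9 ≈ 7.2222)
j = -69/5 (j = -1/5*69 = -69/5 ≈ -13.800)
j*((124/f + r/(-74)) + 23) = -69*((124/1 + (65/9)/(-74)) + 23)/5 = -69*((124*1 + (65/9)*(-1/74)) + 23)/5 = -69*((124 - 65/666) + 23)/5 = -69*(82519/666 + 23)/5 = -69/5*97837/666 = -2250251/1110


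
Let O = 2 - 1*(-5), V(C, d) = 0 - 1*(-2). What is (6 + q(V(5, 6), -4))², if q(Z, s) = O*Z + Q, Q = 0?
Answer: 400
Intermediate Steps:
V(C, d) = 2 (V(C, d) = 0 + 2 = 2)
O = 7 (O = 2 + 5 = 7)
q(Z, s) = 7*Z (q(Z, s) = 7*Z + 0 = 7*Z)
(6 + q(V(5, 6), -4))² = (6 + 7*2)² = (6 + 14)² = 20² = 400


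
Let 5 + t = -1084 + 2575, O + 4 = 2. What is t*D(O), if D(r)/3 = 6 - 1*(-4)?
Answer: 44580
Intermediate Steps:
O = -2 (O = -4 + 2 = -2)
t = 1486 (t = -5 + (-1084 + 2575) = -5 + 1491 = 1486)
D(r) = 30 (D(r) = 3*(6 - 1*(-4)) = 3*(6 + 4) = 3*10 = 30)
t*D(O) = 1486*30 = 44580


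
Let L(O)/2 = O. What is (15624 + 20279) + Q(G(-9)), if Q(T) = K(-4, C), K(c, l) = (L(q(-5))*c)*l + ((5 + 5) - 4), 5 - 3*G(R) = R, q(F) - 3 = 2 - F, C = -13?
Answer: 36949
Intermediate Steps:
q(F) = 5 - F (q(F) = 3 + (2 - F) = 5 - F)
G(R) = 5/3 - R/3
L(O) = 2*O
K(c, l) = 6 + 20*c*l (K(c, l) = ((2*(5 - 1*(-5)))*c)*l + ((5 + 5) - 4) = ((2*(5 + 5))*c)*l + (10 - 4) = ((2*10)*c)*l + 6 = (20*c)*l + 6 = 20*c*l + 6 = 6 + 20*c*l)
Q(T) = 1046 (Q(T) = 6 + 20*(-4)*(-13) = 6 + 1040 = 1046)
(15624 + 20279) + Q(G(-9)) = (15624 + 20279) + 1046 = 35903 + 1046 = 36949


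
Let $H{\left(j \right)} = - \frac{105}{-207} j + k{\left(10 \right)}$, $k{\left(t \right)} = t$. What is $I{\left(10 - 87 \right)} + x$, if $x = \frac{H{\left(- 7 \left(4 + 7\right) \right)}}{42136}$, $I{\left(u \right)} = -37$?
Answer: $- \frac{107575213}{2907384} \approx -37.001$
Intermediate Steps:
$H{\left(j \right)} = 10 + \frac{35 j}{69}$ ($H{\left(j \right)} = - \frac{105}{-207} j + 10 = \left(-105\right) \left(- \frac{1}{207}\right) j + 10 = \frac{35 j}{69} + 10 = 10 + \frac{35 j}{69}$)
$x = - \frac{2005}{2907384}$ ($x = \frac{10 + \frac{35 \left(- 7 \left(4 + 7\right)\right)}{69}}{42136} = \left(10 + \frac{35 \left(\left(-7\right) 11\right)}{69}\right) \frac{1}{42136} = \left(10 + \frac{35}{69} \left(-77\right)\right) \frac{1}{42136} = \left(10 - \frac{2695}{69}\right) \frac{1}{42136} = \left(- \frac{2005}{69}\right) \frac{1}{42136} = - \frac{2005}{2907384} \approx -0.00068962$)
$I{\left(10 - 87 \right)} + x = -37 - \frac{2005}{2907384} = - \frac{107575213}{2907384}$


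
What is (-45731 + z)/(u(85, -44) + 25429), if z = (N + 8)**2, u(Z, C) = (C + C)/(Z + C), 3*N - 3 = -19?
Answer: -16872115/9382509 ≈ -1.7983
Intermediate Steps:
N = -16/3 (N = 1 + (1/3)*(-19) = 1 - 19/3 = -16/3 ≈ -5.3333)
u(Z, C) = 2*C/(C + Z) (u(Z, C) = (2*C)/(C + Z) = 2*C/(C + Z))
z = 64/9 (z = (-16/3 + 8)**2 = (8/3)**2 = 64/9 ≈ 7.1111)
(-45731 + z)/(u(85, -44) + 25429) = (-45731 + 64/9)/(2*(-44)/(-44 + 85) + 25429) = -411515/(9*(2*(-44)/41 + 25429)) = -411515/(9*(2*(-44)*(1/41) + 25429)) = -411515/(9*(-88/41 + 25429)) = -411515/(9*1042501/41) = -411515/9*41/1042501 = -16872115/9382509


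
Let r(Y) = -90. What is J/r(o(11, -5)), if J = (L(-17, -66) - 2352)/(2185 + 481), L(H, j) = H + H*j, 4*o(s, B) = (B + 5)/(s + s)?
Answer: 29/5580 ≈ 0.0051971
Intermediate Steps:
o(s, B) = (5 + B)/(8*s) (o(s, B) = ((B + 5)/(s + s))/4 = ((5 + B)/((2*s)))/4 = ((5 + B)*(1/(2*s)))/4 = ((5 + B)/(2*s))/4 = (5 + B)/(8*s))
J = -29/62 (J = (-17*(1 - 66) - 2352)/(2185 + 481) = (-17*(-65) - 2352)/2666 = (1105 - 2352)*(1/2666) = -1247*1/2666 = -29/62 ≈ -0.46774)
J/r(o(11, -5)) = -29/62/(-90) = -29/62*(-1/90) = 29/5580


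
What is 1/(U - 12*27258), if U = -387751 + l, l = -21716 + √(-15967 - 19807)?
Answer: -736563/542525088743 - I*√35774/542525088743 ≈ -1.3577e-6 - 3.4863e-10*I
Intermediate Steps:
l = -21716 + I*√35774 (l = -21716 + √(-35774) = -21716 + I*√35774 ≈ -21716.0 + 189.14*I)
U = -409467 + I*√35774 (U = -387751 + (-21716 + I*√35774) = -409467 + I*√35774 ≈ -4.0947e+5 + 189.14*I)
1/(U - 12*27258) = 1/((-409467 + I*√35774) - 12*27258) = 1/((-409467 + I*√35774) - 327096) = 1/(-736563 + I*√35774)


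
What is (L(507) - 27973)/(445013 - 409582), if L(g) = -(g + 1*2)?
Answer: -28482/35431 ≈ -0.80387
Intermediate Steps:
L(g) = -2 - g (L(g) = -(g + 2) = -(2 + g) = -2 - g)
(L(507) - 27973)/(445013 - 409582) = ((-2 - 1*507) - 27973)/(445013 - 409582) = ((-2 - 507) - 27973)/35431 = (-509 - 27973)*(1/35431) = -28482*1/35431 = -28482/35431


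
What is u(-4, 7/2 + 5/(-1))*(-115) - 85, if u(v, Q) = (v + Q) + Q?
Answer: 720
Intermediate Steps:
u(v, Q) = v + 2*Q (u(v, Q) = (Q + v) + Q = v + 2*Q)
u(-4, 7/2 + 5/(-1))*(-115) - 85 = (-4 + 2*(7/2 + 5/(-1)))*(-115) - 85 = (-4 + 2*(7*(½) + 5*(-1)))*(-115) - 85 = (-4 + 2*(7/2 - 5))*(-115) - 85 = (-4 + 2*(-3/2))*(-115) - 85 = (-4 - 3)*(-115) - 85 = -7*(-115) - 85 = 805 - 85 = 720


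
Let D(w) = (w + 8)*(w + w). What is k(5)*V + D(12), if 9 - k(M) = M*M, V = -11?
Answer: 656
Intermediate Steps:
D(w) = 2*w*(8 + w) (D(w) = (8 + w)*(2*w) = 2*w*(8 + w))
k(M) = 9 - M² (k(M) = 9 - M*M = 9 - M²)
k(5)*V + D(12) = (9 - 1*5²)*(-11) + 2*12*(8 + 12) = (9 - 1*25)*(-11) + 2*12*20 = (9 - 25)*(-11) + 480 = -16*(-11) + 480 = 176 + 480 = 656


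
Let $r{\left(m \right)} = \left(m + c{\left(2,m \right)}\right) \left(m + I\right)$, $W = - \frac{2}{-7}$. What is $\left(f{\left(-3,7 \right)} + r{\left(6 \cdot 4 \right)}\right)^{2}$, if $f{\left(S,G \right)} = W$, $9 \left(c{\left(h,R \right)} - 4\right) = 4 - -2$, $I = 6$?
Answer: $\frac{36264484}{49} \approx 7.4009 \cdot 10^{5}$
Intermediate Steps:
$c{\left(h,R \right)} = \frac{14}{3}$ ($c{\left(h,R \right)} = 4 + \frac{4 - -2}{9} = 4 + \frac{4 + 2}{9} = 4 + \frac{1}{9} \cdot 6 = 4 + \frac{2}{3} = \frac{14}{3}$)
$W = \frac{2}{7}$ ($W = \left(-2\right) \left(- \frac{1}{7}\right) = \frac{2}{7} \approx 0.28571$)
$f{\left(S,G \right)} = \frac{2}{7}$
$r{\left(m \right)} = \left(6 + m\right) \left(\frac{14}{3} + m\right)$ ($r{\left(m \right)} = \left(m + \frac{14}{3}\right) \left(m + 6\right) = \left(\frac{14}{3} + m\right) \left(6 + m\right) = \left(6 + m\right) \left(\frac{14}{3} + m\right)$)
$\left(f{\left(-3,7 \right)} + r{\left(6 \cdot 4 \right)}\right)^{2} = \left(\frac{2}{7} + \left(28 + \left(6 \cdot 4\right)^{2} + \frac{32 \cdot 6 \cdot 4}{3}\right)\right)^{2} = \left(\frac{2}{7} + \left(28 + 24^{2} + \frac{32}{3} \cdot 24\right)\right)^{2} = \left(\frac{2}{7} + \left(28 + 576 + 256\right)\right)^{2} = \left(\frac{2}{7} + 860\right)^{2} = \left(\frac{6022}{7}\right)^{2} = \frac{36264484}{49}$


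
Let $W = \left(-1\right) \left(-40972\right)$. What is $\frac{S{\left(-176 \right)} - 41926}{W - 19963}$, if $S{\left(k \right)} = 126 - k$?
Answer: $- \frac{41624}{21009} \approx -1.9812$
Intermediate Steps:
$W = 40972$
$\frac{S{\left(-176 \right)} - 41926}{W - 19963} = \frac{\left(126 - -176\right) - 41926}{40972 - 19963} = \frac{\left(126 + 176\right) - 41926}{21009} = \left(302 - 41926\right) \frac{1}{21009} = \left(-41624\right) \frac{1}{21009} = - \frac{41624}{21009}$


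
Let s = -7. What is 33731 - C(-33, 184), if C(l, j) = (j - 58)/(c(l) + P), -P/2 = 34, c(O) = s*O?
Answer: 5498027/163 ≈ 33730.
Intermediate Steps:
c(O) = -7*O
P = -68 (P = -2*34 = -68)
C(l, j) = (-58 + j)/(-68 - 7*l) (C(l, j) = (j - 58)/(-7*l - 68) = (-58 + j)/(-68 - 7*l))
33731 - C(-33, 184) = 33731 - (58 - 1*184)/(68 + 7*(-33)) = 33731 - (58 - 184)/(68 - 231) = 33731 - (-126)/(-163) = 33731 - (-1)*(-126)/163 = 33731 - 1*126/163 = 33731 - 126/163 = 5498027/163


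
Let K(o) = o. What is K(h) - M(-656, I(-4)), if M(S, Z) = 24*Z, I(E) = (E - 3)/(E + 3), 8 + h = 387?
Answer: 211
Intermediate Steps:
h = 379 (h = -8 + 387 = 379)
I(E) = (-3 + E)/(3 + E)
K(h) - M(-656, I(-4)) = 379 - 24*(-3 - 4)/(3 - 4) = 379 - 24*-7/(-1) = 379 - 24*(-1*(-7)) = 379 - 24*7 = 379 - 1*168 = 379 - 168 = 211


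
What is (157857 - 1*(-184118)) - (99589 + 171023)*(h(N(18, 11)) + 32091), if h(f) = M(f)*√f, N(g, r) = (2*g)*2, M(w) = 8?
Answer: -8683867717 - 12989376*√2 ≈ -8.7022e+9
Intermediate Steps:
N(g, r) = 4*g
h(f) = 8*√f
(157857 - 1*(-184118)) - (99589 + 171023)*(h(N(18, 11)) + 32091) = (157857 - 1*(-184118)) - (99589 + 171023)*(8*√(4*18) + 32091) = (157857 + 184118) - 270612*(8*√72 + 32091) = 341975 - 270612*(8*(6*√2) + 32091) = 341975 - 270612*(48*√2 + 32091) = 341975 - 270612*(32091 + 48*√2) = 341975 - (8684209692 + 12989376*√2) = 341975 + (-8684209692 - 12989376*√2) = -8683867717 - 12989376*√2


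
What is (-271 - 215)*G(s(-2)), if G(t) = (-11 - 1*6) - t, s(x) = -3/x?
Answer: 8991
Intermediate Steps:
G(t) = -17 - t (G(t) = (-11 - 6) - t = -17 - t)
(-271 - 215)*G(s(-2)) = (-271 - 215)*(-17 - (-3)/(-2)) = -486*(-17 - (-3)*(-1)/2) = -486*(-17 - 1*3/2) = -486*(-17 - 3/2) = -486*(-37/2) = 8991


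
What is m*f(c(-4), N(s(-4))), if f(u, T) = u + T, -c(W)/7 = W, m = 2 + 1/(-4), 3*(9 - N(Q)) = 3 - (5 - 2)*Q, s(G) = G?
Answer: 56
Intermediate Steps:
N(Q) = 8 + Q (N(Q) = 9 - (3 - (5 - 2)*Q)/3 = 9 - (3 - 3*Q)/3 = 9 + (-1 + Q) = 8 + Q)
m = 7/4 (m = 2 - 1/4 = 7/4 ≈ 1.7500)
c(W) = -7*W
f(u, T) = T + u
m*f(c(-4), N(s(-4))) = 7*((8 - 4) - 7*(-4))/4 = 7*(4 + 28)/4 = (7/4)*32 = 56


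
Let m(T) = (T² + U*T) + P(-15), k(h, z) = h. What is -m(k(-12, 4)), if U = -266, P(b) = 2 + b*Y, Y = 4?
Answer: -3278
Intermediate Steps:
P(b) = 2 + 4*b (P(b) = 2 + b*4 = 2 + 4*b)
m(T) = -58 + T² - 266*T (m(T) = (T² - 266*T) + (2 + 4*(-15)) = (T² - 266*T) + (2 - 60) = (T² - 266*T) - 58 = -58 + T² - 266*T)
-m(k(-12, 4)) = -(-58 + (-12)² - 266*(-12)) = -(-58 + 144 + 3192) = -1*3278 = -3278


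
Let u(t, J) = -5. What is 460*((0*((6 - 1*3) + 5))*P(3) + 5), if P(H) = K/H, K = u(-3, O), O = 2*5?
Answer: 2300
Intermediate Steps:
O = 10
K = -5
P(H) = -5/H
460*((0*((6 - 1*3) + 5))*P(3) + 5) = 460*((0*((6 - 1*3) + 5))*(-5/3) + 5) = 460*((0*((6 - 3) + 5))*(-5*⅓) + 5) = 460*((0*(3 + 5))*(-5/3) + 5) = 460*((0*8)*(-5/3) + 5) = 460*(0*(-5/3) + 5) = 460*(0 + 5) = 460*5 = 2300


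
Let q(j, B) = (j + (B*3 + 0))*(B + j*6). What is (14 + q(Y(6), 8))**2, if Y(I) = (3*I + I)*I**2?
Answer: 21256802460100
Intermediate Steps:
Y(I) = 4*I**3 (Y(I) = (4*I)*I**2 = 4*I**3)
q(j, B) = (B + 6*j)*(j + 3*B) (q(j, B) = (j + (3*B + 0))*(B + 6*j) = (j + 3*B)*(B + 6*j) = (B + 6*j)*(j + 3*B))
(14 + q(Y(6), 8))**2 = (14 + (3*8**2 + 6*(4*6**3)**2 + 19*8*(4*6**3)))**2 = (14 + (3*64 + 6*(4*216)**2 + 19*8*(4*216)))**2 = (14 + (192 + 6*864**2 + 19*8*864))**2 = (14 + (192 + 6*746496 + 131328))**2 = (14 + (192 + 4478976 + 131328))**2 = (14 + 4610496)**2 = 4610510**2 = 21256802460100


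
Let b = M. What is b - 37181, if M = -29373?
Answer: -66554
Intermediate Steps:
b = -29373
b - 37181 = -29373 - 37181 = -66554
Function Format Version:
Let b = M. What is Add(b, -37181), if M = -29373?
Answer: -66554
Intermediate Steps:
b = -29373
Add(b, -37181) = Add(-29373, -37181) = -66554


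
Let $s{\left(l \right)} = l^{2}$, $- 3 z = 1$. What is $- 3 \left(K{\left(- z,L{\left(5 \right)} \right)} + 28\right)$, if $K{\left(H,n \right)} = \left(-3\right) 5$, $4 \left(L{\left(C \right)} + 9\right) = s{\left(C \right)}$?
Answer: $-39$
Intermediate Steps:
$z = - \frac{1}{3}$ ($z = \left(- \frac{1}{3}\right) 1 = - \frac{1}{3} \approx -0.33333$)
$L{\left(C \right)} = -9 + \frac{C^{2}}{4}$
$K{\left(H,n \right)} = -15$
$- 3 \left(K{\left(- z,L{\left(5 \right)} \right)} + 28\right) = - 3 \left(-15 + 28\right) = \left(-3\right) 13 = -39$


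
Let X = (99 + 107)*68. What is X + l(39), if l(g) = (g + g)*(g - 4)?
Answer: 16738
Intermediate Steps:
l(g) = 2*g*(-4 + g) (l(g) = (2*g)*(-4 + g) = 2*g*(-4 + g))
X = 14008 (X = 206*68 = 14008)
X + l(39) = 14008 + 2*39*(-4 + 39) = 14008 + 2*39*35 = 14008 + 2730 = 16738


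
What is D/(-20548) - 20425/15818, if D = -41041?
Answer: 10431529/14774012 ≈ 0.70607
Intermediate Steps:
D/(-20548) - 20425/15818 = -41041/(-20548) - 20425/15818 = -41041*(-1/20548) - 20425*1/15818 = 3731/1868 - 20425/15818 = 10431529/14774012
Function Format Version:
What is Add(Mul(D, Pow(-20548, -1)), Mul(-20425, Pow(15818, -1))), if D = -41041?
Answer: Rational(10431529, 14774012) ≈ 0.70607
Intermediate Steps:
Add(Mul(D, Pow(-20548, -1)), Mul(-20425, Pow(15818, -1))) = Add(Mul(-41041, Pow(-20548, -1)), Mul(-20425, Pow(15818, -1))) = Add(Mul(-41041, Rational(-1, 20548)), Mul(-20425, Rational(1, 15818))) = Add(Rational(3731, 1868), Rational(-20425, 15818)) = Rational(10431529, 14774012)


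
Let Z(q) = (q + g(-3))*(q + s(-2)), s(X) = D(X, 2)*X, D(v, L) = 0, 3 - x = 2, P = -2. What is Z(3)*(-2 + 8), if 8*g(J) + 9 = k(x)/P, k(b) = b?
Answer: 261/8 ≈ 32.625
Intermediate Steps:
x = 1 (x = 3 - 1*2 = 3 - 2 = 1)
g(J) = -19/16 (g(J) = -9/8 + (1/(-2))/8 = -9/8 + (1*(-½))/8 = -9/8 + (⅛)*(-½) = -9/8 - 1/16 = -19/16)
s(X) = 0 (s(X) = 0*X = 0)
Z(q) = q*(-19/16 + q) (Z(q) = (q - 19/16)*(q + 0) = (-19/16 + q)*q = q*(-19/16 + q))
Z(3)*(-2 + 8) = ((1/16)*3*(-19 + 16*3))*(-2 + 8) = ((1/16)*3*(-19 + 48))*6 = ((1/16)*3*29)*6 = (87/16)*6 = 261/8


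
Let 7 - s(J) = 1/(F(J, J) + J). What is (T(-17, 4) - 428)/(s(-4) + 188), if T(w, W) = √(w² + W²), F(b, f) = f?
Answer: -3424/1561 + 8*√305/1561 ≈ -2.1040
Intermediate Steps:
T(w, W) = √(W² + w²)
s(J) = 7 - 1/(2*J) (s(J) = 7 - 1/(J + J) = 7 - 1/(2*J))
(T(-17, 4) - 428)/(s(-4) + 188) = (√(4² + (-17)²) - 428)/((7 - ½/(-4)) + 188) = (√(16 + 289) - 428)/((7 - ½*(-¼)) + 188) = (√305 - 428)/((7 + ⅛) + 188) = (-428 + √305)/(57/8 + 188) = (-428 + √305)/(1561/8) = (-428 + √305)*(8/1561) = -3424/1561 + 8*√305/1561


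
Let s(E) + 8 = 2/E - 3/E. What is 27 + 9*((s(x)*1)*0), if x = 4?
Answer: 27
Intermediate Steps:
s(E) = -8 - 1/E (s(E) = -8 + (2/E - 3/E) = -8 - 1/E)
27 + 9*((s(x)*1)*0) = 27 + 9*(((-8 - 1/4)*1)*0) = 27 + 9*(((-8 - 1*¼)*1)*0) = 27 + 9*(((-8 - ¼)*1)*0) = 27 + 9*(-33/4*1*0) = 27 + 9*(-33/4*0) = 27 + 9*0 = 27 + 0 = 27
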